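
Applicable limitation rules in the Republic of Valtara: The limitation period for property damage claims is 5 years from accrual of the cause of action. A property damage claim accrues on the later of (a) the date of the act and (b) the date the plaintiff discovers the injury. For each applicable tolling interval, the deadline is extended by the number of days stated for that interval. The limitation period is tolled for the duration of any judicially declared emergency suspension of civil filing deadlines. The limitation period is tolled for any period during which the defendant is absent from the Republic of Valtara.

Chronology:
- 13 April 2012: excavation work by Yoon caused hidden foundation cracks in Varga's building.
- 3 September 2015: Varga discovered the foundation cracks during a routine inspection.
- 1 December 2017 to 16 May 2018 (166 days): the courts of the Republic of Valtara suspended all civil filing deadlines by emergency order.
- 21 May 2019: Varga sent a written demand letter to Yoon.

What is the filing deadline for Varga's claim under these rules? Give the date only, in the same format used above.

16 February 2021

The claim accrued on 3 September 2015 — the later of the 13 April 2012 act and the 3 September 2015 discovery.
The untolled deadline — 5 years after 3 September 2015 — is 3 September 2020.
The period was tolled for 166 days by the emergency suspension of filing deadlines (1 December 2017 to 16 May 2018), pushing the deadline to 16 February 2021.
The other events in the timeline have no effect on the limitation period under the stated rules.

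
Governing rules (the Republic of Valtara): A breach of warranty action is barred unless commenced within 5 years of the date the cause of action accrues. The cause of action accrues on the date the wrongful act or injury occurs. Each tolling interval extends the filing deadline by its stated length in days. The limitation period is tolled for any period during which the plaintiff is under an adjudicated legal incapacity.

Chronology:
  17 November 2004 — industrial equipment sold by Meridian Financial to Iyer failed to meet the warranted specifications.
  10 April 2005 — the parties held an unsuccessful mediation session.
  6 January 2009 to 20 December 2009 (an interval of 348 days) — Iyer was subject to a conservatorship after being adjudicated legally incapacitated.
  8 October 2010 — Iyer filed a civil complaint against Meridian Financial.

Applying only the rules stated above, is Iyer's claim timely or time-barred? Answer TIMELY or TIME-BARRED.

The limitation period began to run on 17 November 2004.
Adding the 5 years base period to 17 November 2004 gives a deadline of 17 November 2009, before any tolling.
The period was tolled for 348 days by the plaintiff's legal incapacity (6 January 2009 to 20 December 2009), pushing the deadline to 31 October 2010.
None of the other events listed affects the running of the period under the stated rules.
Iyer filed on 8 October 2010, before the 31 October 2010 deadline, so the action is timely.

TIMELY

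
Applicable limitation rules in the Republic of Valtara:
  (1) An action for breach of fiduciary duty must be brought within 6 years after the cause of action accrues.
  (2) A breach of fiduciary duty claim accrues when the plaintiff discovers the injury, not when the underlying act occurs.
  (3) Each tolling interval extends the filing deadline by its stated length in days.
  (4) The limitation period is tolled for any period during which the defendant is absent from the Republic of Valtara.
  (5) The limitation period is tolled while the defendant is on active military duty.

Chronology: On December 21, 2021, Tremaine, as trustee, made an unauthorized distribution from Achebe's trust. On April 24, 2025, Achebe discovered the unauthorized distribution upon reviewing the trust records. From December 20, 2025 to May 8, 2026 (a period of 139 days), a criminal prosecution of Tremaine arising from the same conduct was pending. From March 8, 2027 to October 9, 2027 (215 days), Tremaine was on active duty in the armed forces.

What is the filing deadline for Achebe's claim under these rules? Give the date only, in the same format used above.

November 25, 2031

Under the discovery rule, the claim accrued on April 24, 2025, when Achebe discovered the injury — not on the December 21, 2021 date of the underlying act.
Adding the 6 years base period to April 24, 2025 gives a deadline of April 24, 2031, before any tolling.
The defendant's active military service from March 8, 2027 to October 9, 2027 tolled the period for 215 days, extending the deadline to November 25, 2031.
No stated provision tolls the period for a criminal prosecution, so the interval from December 20, 2025 to May 8, 2026 has no effect on the deadline.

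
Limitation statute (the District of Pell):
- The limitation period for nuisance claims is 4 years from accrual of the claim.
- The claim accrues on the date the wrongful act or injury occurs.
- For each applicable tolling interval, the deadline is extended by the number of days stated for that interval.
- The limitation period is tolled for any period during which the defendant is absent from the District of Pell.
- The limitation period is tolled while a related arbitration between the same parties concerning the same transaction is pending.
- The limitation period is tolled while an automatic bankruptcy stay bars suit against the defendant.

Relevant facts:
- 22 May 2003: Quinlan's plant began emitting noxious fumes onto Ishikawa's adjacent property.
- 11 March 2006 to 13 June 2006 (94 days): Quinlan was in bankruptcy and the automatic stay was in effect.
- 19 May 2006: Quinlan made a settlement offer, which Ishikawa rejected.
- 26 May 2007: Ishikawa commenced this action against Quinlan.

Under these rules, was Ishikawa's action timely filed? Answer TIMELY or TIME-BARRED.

TIMELY

The limitation period began to run on 22 May 2003.
Adding the 4 years base period to 22 May 2003 gives a deadline of 22 May 2007, before any tolling.
The automatic bankruptcy stay from 11 March 2006 to 13 June 2006 tolled the period for 94 days, extending the deadline to 24 August 2007.
Nothing else in the chronology tolls or restarts the period.
The 26 May 2007 filing precedes the 24 August 2007 deadline; the claim is timely.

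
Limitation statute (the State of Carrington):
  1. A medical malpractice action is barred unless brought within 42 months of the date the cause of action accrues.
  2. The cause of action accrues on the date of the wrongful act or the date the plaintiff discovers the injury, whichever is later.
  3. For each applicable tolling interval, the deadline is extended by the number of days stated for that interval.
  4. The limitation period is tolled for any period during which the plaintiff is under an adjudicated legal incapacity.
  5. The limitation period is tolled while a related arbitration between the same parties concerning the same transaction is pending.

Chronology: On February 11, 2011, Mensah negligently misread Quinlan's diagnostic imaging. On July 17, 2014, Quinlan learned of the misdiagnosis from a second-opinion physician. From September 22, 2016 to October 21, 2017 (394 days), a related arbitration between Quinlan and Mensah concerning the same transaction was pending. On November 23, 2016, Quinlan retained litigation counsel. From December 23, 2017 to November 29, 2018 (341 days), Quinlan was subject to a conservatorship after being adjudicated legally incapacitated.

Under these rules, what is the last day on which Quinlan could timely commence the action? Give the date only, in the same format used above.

January 22, 2020

Taking the later of the act (February 11, 2011) and discovery (July 17, 2014), the claim accrued on July 17, 2014.
The untolled deadline — 42 months after July 17, 2014 — is January 17, 2018.
Because the pending related arbitration ran from September 22, 2016 to October 21, 2017, the deadline is extended by 394 days to February 15, 2019.
The plaintiff's legal incapacity from December 23, 2017 to November 29, 2018 tolled the period for 341 days, extending the deadline to January 22, 2020.
The other events in the timeline have no effect on the limitation period under the stated rules.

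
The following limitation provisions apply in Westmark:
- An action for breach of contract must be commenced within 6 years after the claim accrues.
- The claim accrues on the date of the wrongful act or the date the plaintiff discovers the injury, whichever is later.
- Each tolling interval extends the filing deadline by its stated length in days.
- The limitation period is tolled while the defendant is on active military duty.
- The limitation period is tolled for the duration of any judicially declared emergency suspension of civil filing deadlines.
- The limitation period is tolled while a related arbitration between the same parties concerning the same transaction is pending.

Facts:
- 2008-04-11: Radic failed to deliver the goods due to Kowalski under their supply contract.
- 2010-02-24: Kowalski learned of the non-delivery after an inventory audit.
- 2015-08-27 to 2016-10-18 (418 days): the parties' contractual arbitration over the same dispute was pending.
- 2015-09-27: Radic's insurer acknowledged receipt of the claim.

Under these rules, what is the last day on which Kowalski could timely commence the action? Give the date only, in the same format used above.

Taking the later of the act (2008-04-11) and discovery (2010-02-24), the claim accrued on 2010-02-24.
Adding the 6 years base period to 2010-02-24 gives a deadline of 2016-02-24, before any tolling.
The period was tolled for 418 days by the pending related arbitration (2015-08-27 to 2016-10-18), pushing the deadline to 2017-04-17.
None of the other events listed affects the running of the period under the stated rules.

2017-04-17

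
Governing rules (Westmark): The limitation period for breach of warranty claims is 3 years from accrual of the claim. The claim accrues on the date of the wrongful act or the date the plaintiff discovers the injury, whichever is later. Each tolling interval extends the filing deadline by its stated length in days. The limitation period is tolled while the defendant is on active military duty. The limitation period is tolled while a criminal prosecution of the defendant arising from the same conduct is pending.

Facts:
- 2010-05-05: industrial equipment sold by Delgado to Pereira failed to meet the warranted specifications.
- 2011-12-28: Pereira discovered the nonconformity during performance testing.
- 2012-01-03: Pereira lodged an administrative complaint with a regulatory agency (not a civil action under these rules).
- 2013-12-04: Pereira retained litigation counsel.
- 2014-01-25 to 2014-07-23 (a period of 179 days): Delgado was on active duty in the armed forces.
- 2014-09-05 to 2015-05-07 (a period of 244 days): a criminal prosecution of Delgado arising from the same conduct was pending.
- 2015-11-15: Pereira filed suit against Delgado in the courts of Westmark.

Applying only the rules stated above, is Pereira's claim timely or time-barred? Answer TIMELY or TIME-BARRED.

Taking the later of the act (2010-05-05) and discovery (2011-12-28), the claim accrued on 2011-12-28.
Adding the 3 years base period to 2011-12-28 gives a deadline of 2014-12-28, before any tolling.
The period was tolled for 179 days by the defendant's active military service (2014-01-25 to 2014-07-23), pushing the deadline to 2015-06-25.
The pending criminal prosecution from 2014-09-05 to 2015-05-07 tolled the period for 244 days, extending the deadline to 2016-02-24.
Nothing else in the chronology tolls or restarts the period.
Filing on 2015-11-15 beat the 2016-02-24 deadline — the action is timely.

TIMELY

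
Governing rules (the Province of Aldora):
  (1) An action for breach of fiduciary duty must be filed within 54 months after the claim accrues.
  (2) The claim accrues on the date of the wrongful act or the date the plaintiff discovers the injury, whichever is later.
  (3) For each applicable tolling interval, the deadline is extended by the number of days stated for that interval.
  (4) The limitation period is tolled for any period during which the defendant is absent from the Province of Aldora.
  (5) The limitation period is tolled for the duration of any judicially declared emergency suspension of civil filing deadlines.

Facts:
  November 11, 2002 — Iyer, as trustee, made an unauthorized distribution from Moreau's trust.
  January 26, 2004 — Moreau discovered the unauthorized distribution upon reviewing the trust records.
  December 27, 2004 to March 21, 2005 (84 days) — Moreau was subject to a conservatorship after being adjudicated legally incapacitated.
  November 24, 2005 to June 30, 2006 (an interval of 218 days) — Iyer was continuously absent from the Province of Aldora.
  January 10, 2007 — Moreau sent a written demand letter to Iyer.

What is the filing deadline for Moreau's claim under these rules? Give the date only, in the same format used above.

March 1, 2009

Because discovery on January 26, 2004 post-dates the November 11, 2002 act, accrual under the later-of rule falls on January 26, 2004.
The untolled deadline — 54 months after January 26, 2004 — is July 26, 2008.
Because the defendant's absence from the jurisdiction ran from November 24, 2005 to June 30, 2006, the deadline is extended by 218 days to March 1, 2009.
The plaintiff's legal incapacity from December 27, 2004 to March 21, 2005 does not toll the period, because no stated rule makes the plaintiff's incapacity a tolling event.
The other events in the timeline have no effect on the limitation period under the stated rules.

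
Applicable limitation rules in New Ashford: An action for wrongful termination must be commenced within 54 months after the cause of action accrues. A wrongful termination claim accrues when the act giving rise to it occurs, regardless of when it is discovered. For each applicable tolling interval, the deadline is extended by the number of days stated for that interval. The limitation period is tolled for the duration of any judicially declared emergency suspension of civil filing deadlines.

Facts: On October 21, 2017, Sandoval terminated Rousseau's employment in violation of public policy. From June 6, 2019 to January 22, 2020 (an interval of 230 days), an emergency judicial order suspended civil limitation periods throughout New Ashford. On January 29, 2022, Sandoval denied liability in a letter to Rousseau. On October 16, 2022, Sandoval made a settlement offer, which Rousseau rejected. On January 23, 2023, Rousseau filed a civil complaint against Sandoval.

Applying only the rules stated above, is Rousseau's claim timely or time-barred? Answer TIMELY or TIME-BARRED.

The claim accrued on October 21, 2017, when the wrongful act occurred.
The untolled deadline — 54 months after October 21, 2017 — is April 21, 2022.
The emergency suspension of filing deadlines from June 6, 2019 to January 22, 2020 tolled the period for 230 days, extending the deadline to December 7, 2022.
The other events in the timeline have no effect on the limitation period under the stated rules.
The January 23, 2023 filing falls after the December 7, 2022 deadline; the claim is time-barred.

TIME-BARRED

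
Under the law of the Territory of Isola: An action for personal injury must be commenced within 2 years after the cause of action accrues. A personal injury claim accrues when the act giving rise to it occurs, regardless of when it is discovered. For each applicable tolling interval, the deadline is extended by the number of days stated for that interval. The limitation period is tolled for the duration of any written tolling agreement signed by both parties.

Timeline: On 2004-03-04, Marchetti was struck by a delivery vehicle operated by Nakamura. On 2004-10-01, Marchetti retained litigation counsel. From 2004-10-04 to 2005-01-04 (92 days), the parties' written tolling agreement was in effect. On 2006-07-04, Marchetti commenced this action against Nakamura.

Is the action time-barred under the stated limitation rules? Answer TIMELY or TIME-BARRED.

TIME-BARRED

The claim accrued on 2004-03-04, when the wrongful act occurred.
2 years from 2004-03-04 is 2006-03-04.
Because the written tolling agreement ran from 2004-10-04 to 2005-01-04, the deadline is extended by 92 days to 2006-06-04.
Nothing else in the chronology tolls or restarts the period.
Marchetti filed on 2006-07-04, after the 2006-06-04 deadline, so the action is time-barred.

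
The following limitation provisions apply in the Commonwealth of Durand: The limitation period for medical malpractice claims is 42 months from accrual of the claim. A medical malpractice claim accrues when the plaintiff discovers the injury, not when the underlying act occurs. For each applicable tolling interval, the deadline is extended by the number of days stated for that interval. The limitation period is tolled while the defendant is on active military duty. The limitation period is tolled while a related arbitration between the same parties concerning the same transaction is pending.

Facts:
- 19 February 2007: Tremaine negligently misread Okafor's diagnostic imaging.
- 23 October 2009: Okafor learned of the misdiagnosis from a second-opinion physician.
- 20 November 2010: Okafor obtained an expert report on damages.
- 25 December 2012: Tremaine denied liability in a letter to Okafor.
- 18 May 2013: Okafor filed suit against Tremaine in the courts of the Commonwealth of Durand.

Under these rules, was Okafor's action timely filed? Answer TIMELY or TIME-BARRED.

The claim did not accrue until Okafor discovered the injury on 23 October 2009; the 19 February 2007 act date does not start the clock under the stated rule.
The untolled deadline — 42 months after 23 October 2009 — is 23 April 2013.
Nothing else in the chronology tolls or restarts the period.
Okafor filed on 18 May 2013, after the 23 April 2013 deadline, so the action is time-barred.

TIME-BARRED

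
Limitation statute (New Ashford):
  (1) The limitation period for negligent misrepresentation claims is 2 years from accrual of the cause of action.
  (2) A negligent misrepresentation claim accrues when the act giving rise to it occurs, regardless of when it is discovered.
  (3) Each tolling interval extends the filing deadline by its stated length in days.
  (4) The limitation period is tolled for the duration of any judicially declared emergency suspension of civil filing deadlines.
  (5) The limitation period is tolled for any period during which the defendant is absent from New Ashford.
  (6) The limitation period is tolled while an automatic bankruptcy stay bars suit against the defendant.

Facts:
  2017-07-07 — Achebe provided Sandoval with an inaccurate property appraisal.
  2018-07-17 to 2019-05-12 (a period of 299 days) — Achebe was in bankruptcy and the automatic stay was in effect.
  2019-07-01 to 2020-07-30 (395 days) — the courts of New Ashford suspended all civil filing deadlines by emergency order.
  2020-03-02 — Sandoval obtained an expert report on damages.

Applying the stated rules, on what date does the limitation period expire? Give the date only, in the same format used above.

The cause of action accrued on 2017-07-07, the date of the act.
Adding the 2 years base period to 2017-07-07 gives a deadline of 2019-07-07, before any tolling.
The period was tolled for 299 days by the automatic bankruptcy stay (2018-07-17 to 2019-05-12), pushing the deadline to 2020-05-01.
The period was tolled for 395 days by the emergency suspension of filing deadlines (2019-07-01 to 2020-07-30), pushing the deadline to 2021-05-31.
None of the other events listed affects the running of the period under the stated rules.

2021-05-31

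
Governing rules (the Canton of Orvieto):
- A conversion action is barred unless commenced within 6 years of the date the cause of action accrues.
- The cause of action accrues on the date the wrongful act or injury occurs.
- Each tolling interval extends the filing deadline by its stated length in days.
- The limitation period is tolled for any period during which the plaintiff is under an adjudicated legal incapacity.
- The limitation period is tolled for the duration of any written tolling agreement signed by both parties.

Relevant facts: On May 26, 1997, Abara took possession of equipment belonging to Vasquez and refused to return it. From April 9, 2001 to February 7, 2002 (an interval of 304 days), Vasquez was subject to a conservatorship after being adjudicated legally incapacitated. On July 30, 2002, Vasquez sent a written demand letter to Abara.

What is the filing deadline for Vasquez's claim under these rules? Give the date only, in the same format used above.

The limitation period began to run on May 26, 1997.
Adding the 6 years base period to May 26, 1997 gives a deadline of May 26, 2003, before any tolling.
The period was tolled for 304 days by the plaintiff's legal incapacity (April 9, 2001 to February 7, 2002), pushing the deadline to March 25, 2004.
Nothing else in the chronology tolls or restarts the period.

March 25, 2004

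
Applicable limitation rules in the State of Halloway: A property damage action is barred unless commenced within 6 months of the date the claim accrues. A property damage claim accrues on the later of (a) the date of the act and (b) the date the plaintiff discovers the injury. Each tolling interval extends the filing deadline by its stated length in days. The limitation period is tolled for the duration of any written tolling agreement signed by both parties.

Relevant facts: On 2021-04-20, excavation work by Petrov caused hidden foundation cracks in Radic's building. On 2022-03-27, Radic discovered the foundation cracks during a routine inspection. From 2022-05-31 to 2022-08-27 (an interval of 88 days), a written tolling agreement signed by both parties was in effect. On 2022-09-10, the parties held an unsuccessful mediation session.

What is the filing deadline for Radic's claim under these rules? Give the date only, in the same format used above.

Because discovery on 2022-03-27 post-dates the 2021-04-20 act, accrual under the later-of rule falls on 2022-03-27.
Adding the 6 months base period to 2022-03-27 gives a deadline of 2022-09-27, before any tolling.
The written tolling agreement from 2022-05-31 to 2022-08-27 tolled the period for 88 days, extending the deadline to 2022-12-24.
The other events in the timeline have no effect on the limitation period under the stated rules.

2022-12-24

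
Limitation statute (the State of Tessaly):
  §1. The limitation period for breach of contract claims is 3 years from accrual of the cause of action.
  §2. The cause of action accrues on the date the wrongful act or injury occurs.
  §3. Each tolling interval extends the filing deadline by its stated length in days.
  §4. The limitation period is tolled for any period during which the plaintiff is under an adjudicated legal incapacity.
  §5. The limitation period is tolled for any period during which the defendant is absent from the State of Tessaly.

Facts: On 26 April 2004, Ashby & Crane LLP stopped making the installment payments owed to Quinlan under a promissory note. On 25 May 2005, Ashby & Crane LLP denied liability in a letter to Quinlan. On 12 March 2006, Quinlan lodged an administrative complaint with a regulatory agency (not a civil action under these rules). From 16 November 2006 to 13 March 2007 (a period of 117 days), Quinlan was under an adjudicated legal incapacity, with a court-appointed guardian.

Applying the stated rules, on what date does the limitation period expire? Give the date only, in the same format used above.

21 August 2007

The limitation period began to run on 26 April 2004.
Adding the 3 years base period to 26 April 2004 gives a deadline of 26 April 2007, before any tolling.
The plaintiff's legal incapacity from 16 November 2006 to 13 March 2007 tolled the period for 117 days, extending the deadline to 21 August 2007.
Nothing else in the chronology tolls or restarts the period.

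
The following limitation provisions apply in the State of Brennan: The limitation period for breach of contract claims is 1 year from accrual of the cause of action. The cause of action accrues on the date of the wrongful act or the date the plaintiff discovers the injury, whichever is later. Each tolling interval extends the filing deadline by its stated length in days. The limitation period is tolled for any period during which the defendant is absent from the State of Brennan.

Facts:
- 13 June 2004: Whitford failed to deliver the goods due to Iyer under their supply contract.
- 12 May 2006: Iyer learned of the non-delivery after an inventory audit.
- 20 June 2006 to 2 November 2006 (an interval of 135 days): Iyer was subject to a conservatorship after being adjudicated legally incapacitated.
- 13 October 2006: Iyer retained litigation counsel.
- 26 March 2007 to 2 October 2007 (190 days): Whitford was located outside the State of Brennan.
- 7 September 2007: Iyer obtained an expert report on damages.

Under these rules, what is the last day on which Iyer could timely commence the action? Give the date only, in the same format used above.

18 November 2007

Because discovery on 12 May 2006 post-dates the 13 June 2004 act, accrual under the later-of rule falls on 12 May 2006.
1 year from 12 May 2006 is 12 May 2007.
Because the defendant's absence from the jurisdiction ran from 26 March 2007 to 2 October 2007, the deadline is extended by 190 days to 18 November 2007.
Although the plaintiff's incapacity ran from 20 June 2006 to 2 November 2006, the stated rules do not make that a tolling event, so it is disregarded.
None of the other events listed affects the running of the period under the stated rules.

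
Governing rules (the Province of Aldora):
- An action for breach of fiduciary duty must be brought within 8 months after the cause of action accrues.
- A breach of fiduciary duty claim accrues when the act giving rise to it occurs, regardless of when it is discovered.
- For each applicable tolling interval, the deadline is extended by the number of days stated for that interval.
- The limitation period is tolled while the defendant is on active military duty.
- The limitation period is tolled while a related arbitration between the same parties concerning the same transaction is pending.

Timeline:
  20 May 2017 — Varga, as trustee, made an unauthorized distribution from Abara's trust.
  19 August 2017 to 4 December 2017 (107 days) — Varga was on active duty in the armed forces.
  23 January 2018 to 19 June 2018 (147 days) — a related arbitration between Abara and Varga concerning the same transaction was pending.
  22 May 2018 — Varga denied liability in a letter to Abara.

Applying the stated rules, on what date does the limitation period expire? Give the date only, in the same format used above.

1 October 2018

The claim accrued on 20 May 2017, when the wrongful act occurred.
The untolled deadline — 8 months after 20 May 2017 — is 20 January 2018.
Because the defendant's active military service ran from 19 August 2017 to 4 December 2017, the deadline is extended by 107 days to 7 May 2018.
The period was tolled for 147 days by the pending related arbitration (23 January 2018 to 19 June 2018), pushing the deadline to 1 October 2018.
The other events in the timeline have no effect on the limitation period under the stated rules.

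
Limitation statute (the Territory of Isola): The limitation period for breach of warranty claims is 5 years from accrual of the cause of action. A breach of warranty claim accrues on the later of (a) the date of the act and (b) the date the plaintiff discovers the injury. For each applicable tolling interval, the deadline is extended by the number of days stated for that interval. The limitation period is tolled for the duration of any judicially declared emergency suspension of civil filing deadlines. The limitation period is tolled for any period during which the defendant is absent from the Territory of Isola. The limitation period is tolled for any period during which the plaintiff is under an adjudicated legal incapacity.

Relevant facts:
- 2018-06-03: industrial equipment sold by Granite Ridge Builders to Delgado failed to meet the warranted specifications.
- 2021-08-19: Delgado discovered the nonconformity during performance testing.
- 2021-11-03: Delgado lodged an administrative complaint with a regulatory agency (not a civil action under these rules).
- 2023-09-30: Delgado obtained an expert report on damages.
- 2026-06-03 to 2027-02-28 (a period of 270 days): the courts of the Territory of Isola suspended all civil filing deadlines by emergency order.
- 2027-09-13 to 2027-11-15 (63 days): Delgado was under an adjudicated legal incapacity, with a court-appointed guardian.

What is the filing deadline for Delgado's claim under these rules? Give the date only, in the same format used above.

Because discovery on 2021-08-19 post-dates the 2018-06-03 act, accrual under the later-of rule falls on 2021-08-19.
The untolled deadline — 5 years after 2021-08-19 — is 2026-08-19.
Because the emergency suspension of filing deadlines ran from 2026-06-03 to 2027-02-28, the deadline is extended by 270 days to 2027-05-16.
By the time the plaintiff's legal incapacity began on 2027-09-13, the limitation period had already expired on 2027-05-16; that interval cannot revive it.
Nothing else in the chronology tolls or restarts the period.

2027-05-16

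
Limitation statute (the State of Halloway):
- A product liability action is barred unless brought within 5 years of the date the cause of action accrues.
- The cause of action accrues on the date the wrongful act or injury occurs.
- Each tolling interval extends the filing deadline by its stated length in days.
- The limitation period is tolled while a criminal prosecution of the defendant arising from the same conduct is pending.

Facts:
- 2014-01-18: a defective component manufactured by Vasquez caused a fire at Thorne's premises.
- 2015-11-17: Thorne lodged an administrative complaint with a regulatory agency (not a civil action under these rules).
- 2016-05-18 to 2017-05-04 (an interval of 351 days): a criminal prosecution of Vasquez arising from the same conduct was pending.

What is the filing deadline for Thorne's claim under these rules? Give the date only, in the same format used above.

The cause of action accrued on 2014-01-18, the date of the act.
The untolled deadline — 5 years after 2014-01-18 — is 2019-01-18.
Because the pending criminal prosecution ran from 2016-05-18 to 2017-05-04, the deadline is extended by 351 days to 2020-01-04.
Nothing else in the chronology tolls or restarts the period.

2020-01-04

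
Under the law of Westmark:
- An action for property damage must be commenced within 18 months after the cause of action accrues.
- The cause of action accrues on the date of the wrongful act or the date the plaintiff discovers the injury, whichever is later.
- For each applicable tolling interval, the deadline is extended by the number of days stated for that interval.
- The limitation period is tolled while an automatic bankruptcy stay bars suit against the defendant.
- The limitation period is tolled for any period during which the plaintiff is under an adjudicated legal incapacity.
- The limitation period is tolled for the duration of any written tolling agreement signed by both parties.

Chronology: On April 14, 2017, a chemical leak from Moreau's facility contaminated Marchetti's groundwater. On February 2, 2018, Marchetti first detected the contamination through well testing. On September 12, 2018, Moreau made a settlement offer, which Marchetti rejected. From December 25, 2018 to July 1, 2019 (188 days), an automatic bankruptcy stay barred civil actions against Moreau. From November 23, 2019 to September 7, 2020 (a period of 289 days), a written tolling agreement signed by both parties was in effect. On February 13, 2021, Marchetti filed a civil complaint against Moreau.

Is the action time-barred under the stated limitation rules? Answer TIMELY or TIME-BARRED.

TIME-BARRED

The claim accrued on February 2, 2018 — the later of the April 14, 2017 act and the February 2, 2018 discovery.
18 months from February 2, 2018 is August 2, 2019.
The period was tolled for 188 days by the automatic bankruptcy stay (December 25, 2018 to July 1, 2019), pushing the deadline to February 6, 2020.
The written tolling agreement from November 23, 2019 to September 7, 2020 tolled the period for 289 days, extending the deadline to November 21, 2020.
The other events in the timeline have no effect on the limitation period under the stated rules.
Filing on February 13, 2021 missed the November 21, 2020 deadline — the action is time-barred.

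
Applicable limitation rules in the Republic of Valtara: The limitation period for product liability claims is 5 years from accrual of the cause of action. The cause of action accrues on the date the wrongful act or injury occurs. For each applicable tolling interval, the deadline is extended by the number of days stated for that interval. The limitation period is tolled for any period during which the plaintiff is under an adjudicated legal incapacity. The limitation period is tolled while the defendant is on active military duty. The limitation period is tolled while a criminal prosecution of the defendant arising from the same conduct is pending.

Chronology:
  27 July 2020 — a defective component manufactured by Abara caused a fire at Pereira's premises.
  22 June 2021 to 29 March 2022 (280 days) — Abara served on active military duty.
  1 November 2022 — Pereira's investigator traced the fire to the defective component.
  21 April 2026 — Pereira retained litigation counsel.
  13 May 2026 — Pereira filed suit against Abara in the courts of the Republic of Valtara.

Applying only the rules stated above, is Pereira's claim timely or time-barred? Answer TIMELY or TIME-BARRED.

TIME-BARRED

Accrual is governed by the date of the act, so the period began to run on 27 July 2020; the later discovery on 1 November 2022 is irrelevant under the stated rule.
Adding the 5 years base period to 27 July 2020 gives a deadline of 27 July 2025, before any tolling.
The defendant's active military service from 22 June 2021 to 29 March 2022 tolled the period for 280 days, extending the deadline to 3 May 2026.
None of the other events listed affects the running of the period under the stated rules.
Pereira filed on 13 May 2026, after the 3 May 2026 deadline, so the action is time-barred.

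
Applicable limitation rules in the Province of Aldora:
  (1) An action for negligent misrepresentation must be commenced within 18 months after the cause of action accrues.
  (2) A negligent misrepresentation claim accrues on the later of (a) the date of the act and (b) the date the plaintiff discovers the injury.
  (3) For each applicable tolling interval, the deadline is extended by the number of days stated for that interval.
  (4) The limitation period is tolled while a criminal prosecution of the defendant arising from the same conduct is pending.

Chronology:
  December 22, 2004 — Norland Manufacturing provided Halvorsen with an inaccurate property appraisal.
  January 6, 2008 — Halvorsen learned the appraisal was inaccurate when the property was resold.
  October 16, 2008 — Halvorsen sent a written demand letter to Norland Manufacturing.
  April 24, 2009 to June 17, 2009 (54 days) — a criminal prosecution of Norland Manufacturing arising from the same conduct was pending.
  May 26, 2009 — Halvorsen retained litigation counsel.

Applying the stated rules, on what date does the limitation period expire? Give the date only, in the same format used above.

August 29, 2009

The claim accrued on January 6, 2008 — the later of the December 22, 2004 act and the January 6, 2008 discovery.
Adding the 18 months base period to January 6, 2008 gives a deadline of July 6, 2009, before any tolling.
The period was tolled for 54 days by the pending criminal prosecution (April 24, 2009 to June 17, 2009), pushing the deadline to August 29, 2009.
None of the other events listed affects the running of the period under the stated rules.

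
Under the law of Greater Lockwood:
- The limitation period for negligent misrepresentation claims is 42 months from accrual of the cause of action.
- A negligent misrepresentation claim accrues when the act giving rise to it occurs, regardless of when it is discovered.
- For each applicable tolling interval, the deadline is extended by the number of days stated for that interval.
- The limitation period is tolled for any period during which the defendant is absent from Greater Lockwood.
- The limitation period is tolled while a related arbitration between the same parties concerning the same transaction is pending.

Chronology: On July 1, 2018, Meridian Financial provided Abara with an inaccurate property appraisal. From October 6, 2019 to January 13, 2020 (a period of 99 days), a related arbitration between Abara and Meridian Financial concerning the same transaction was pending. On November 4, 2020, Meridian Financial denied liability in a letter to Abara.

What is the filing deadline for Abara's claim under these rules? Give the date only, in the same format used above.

The claim accrued on July 1, 2018, when the wrongful act occurred.
The untolled deadline — 42 months after July 1, 2018 — is January 1, 2022.
Because the pending related arbitration ran from October 6, 2019 to January 13, 2020, the deadline is extended by 99 days to April 10, 2022.
Nothing else in the chronology tolls or restarts the period.

April 10, 2022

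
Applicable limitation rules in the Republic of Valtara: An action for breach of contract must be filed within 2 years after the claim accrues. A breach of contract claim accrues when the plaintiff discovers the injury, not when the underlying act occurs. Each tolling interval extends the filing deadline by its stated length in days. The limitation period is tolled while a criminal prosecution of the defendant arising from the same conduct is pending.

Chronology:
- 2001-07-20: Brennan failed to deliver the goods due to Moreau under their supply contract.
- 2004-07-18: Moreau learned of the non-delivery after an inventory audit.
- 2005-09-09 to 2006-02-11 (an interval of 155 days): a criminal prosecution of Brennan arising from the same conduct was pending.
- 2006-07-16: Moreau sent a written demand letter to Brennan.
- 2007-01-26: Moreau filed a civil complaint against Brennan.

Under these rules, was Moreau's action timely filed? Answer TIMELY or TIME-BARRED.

TIME-BARRED

Accrual is tied to discovery, so the period began on 2004-07-18 rather than on 2001-07-20 when the act occurred.
2 years from 2004-07-18 is 2006-07-18.
The period was tolled for 155 days by the pending criminal prosecution (2005-09-09 to 2006-02-11), pushing the deadline to 2006-12-20.
Nothing else in the chronology tolls or restarts the period.
Filing on 2007-01-26 missed the 2006-12-20 deadline — the action is time-barred.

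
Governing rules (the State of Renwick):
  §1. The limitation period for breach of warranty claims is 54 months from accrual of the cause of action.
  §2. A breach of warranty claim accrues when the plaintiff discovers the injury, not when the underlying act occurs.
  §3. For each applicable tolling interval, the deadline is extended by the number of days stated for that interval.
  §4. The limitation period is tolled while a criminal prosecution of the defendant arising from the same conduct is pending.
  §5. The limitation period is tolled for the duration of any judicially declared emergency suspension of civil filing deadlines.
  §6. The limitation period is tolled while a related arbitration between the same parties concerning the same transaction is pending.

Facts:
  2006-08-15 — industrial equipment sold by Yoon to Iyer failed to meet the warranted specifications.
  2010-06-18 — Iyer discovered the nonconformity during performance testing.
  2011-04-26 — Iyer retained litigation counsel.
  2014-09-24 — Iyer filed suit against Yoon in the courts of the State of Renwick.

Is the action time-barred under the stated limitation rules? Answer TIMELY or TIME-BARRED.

Under the discovery rule, the claim accrued on 2010-06-18, when Iyer discovered the injury — not on the 2006-08-15 date of the underlying act.
The untolled deadline — 54 months after 2010-06-18 — is 2014-12-18.
Nothing else in the chronology tolls or restarts the period.
Iyer filed on 2014-09-24, before the 2014-12-18 deadline, so the action is timely.

TIMELY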